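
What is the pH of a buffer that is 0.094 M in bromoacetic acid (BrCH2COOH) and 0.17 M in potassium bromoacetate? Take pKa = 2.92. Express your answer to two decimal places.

pH = 3.18

Henderson–Hasselbalch: pH = pKa + log([BrCH2COO-]/[BrCH2COOH]) = 2.92 + log(0.17/0.094)
pH = 2.92 + (+0.257) = 3.18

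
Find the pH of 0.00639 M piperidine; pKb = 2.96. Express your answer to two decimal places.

pH = 11.33

C5H10NH + H2O ⇌ C5H10NH2+ + OH-
Kb = 10^(−2.96) = 1.10 × 10^-3
From the ICE table, Kb = [OH-]²/(0.00639 − [OH-]) = 1.10 × 10^-3.
The 5% rule fails; solving [OH-]² + Kb·[OH-] − Kb·C₀ = 0 exactly:
[OH-] = (−Kb + √(Kb² + 4·Kb·C₀))/2 = 2.16 × 10^-3 M
pOH = 2.67, so pH = 14.00 − pOH = 11.33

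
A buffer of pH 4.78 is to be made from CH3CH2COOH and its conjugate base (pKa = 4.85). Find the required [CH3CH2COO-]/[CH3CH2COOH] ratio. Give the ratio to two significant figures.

ratio = 0.85

pH = pKa + log(r) ⇒ log(r) = 4.78 − 4.85 = -0.07
r = [CH3CH2COO-]/[CH3CH2COOH] = 10^(-0.07) = 0.851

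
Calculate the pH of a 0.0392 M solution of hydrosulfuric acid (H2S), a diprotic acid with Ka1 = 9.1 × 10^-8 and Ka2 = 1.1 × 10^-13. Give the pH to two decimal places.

pH = 4.22

Ka1 ≫ Ka2, so treat the first dissociation as the only significant source of H+.
Ka1 = x²/(0.0392 − x) = 9.1 × 10^-8
x ≈ √(9.1 × 10^-8 × 0.0392) = 5.97 × 10^-5 M
pH = −log(5.97 × 10^-5) = 4.22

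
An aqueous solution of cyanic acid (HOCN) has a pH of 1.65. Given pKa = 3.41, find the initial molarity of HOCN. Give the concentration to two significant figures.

[H+] = 10^(-1.65) = 2.24 × 10^-2 M = x
Ka = 10^(−3.41) = 3.89 × 10^-4
Ka = x²/(C₀ − x) ⇒ C₀ = x + x²/Ka
C₀ = 2.24 × 10^-2 + (2.24 × 10^-2)²/(3.89 × 10^-4) = 1.31 M

C₀ = 1.3 M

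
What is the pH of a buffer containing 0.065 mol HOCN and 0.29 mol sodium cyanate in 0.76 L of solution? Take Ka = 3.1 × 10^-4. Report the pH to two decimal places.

pKa = −log(3.1 × 10^-4) = 3.509
Using pH = pKa + log([base]/[acid]) with [base]/[acid] = 0.29/0.065:
pH = 3.509 + (+0.649) = 4.16

pH = 4.16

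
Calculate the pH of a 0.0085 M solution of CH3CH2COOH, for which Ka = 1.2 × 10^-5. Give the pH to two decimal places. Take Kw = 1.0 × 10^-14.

pH = 3.50

CH3CH2COOH ⇌ CH3CH2COO- + H+
Let x = [H+] at equilibrium. Ka = x²/(0.0085 − x).
Assume x ≪ 0.0085: x ≈ √(1.2 × 10^-5 × 0.0085) = 3.19 × 10^-4 M
(x/C₀ = 3.8% < 5%, so the approximation holds.)
pH = −log(3.19 × 10^-4) = 3.50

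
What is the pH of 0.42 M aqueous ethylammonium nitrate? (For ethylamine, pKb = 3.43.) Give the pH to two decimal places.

pH = 5.47

C2H5NH3+ is the conjugate acid of the weak base C2H5NH2.
Kb = 10^(−3.43) = 3.72 × 10^-4
Ka = Kw/Kb = 1.0×10^-14 / 3.72 × 10^-4 = 2.69 × 10^-11
Ka = [H+]²/(0.42 − [H+]) = 2.69 × 10^-11
Assume [H+] ≪ 0.42: [H+] ≈ √(2.69 × 10^-11 × 0.42) = 3.36 × 10^-6 M
pH = −log[H+] = −log(3.36 × 10^-6) = 5.47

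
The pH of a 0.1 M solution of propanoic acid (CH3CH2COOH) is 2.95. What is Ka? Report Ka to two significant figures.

Ka = 1.3 × 10^-5

[H+] = 10^(-2.95) = 1.12 × 10^-3 M
At equilibrium [HA] = 0.1 − 1.12 × 10^-3 = 9.89 × 10^-2 M
Ka = [H+][A-]/[HA] = (1.12 × 10^-3)² / 9.89 × 10^-2 = 1.3 × 10^-5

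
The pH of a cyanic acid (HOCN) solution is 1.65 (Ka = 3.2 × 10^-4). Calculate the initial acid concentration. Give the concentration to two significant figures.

[H+] = 10^(-1.65) = 2.24 × 10^-2 M = x
Ka = x²/(C₀ − x) ⇒ C₀ = x + x²/Ka
C₀ = 2.24 × 10^-2 + (2.24 × 10^-2)²/(3.2 × 10^-4) = 1.59 M

C₀ = 1.6 M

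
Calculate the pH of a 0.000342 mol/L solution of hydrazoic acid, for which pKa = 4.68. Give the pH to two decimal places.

pH = 4.13

HN3 ⇌ N3- + H+
Ka = 10^(−4.68) = 2.09 × 10^-5
Ka = x²/(0.000342 − x) = 2.09 × 10^-5
x is not negligible relative to C₀; solve x² + 2.09e-05·x − 7.15e-09 = 0.
x = (−Ka + √(Ka² + 4·Ka·C₀))/2 = 7.47 × 10^-5 M
pH = −log[H+] = −log(7.47 × 10^-5) = 4.13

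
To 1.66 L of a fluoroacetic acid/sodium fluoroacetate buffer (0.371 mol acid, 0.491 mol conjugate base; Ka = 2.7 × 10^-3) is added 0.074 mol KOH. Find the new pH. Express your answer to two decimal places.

pH = 2.85

OH- converts FCH2COOH to FCH2COO-: FCH2COOH → 0.297 mol, FCH2COO- → 0.565 mol.
pKa = −log(2.7 × 10^-3) = 2.569
Henderson–Hasselbalch with mole ratio 0.565/0.297: pH = 2.569 + (+0.279)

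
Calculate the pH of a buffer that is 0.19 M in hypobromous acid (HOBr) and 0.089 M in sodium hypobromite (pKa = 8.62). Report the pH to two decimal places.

pH = 8.29

Henderson–Hasselbalch: pH = pKa + log([OBr-]/[HOBr]) = 8.62 + log(0.089/0.19)
pH = 8.62 + (-0.329) = 8.29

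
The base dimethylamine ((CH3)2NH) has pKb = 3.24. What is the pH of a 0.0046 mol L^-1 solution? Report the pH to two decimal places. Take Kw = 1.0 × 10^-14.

pH = 11.13

(CH3)2NH + H2O ⇌ (CH3)2NH2+ + OH-
Kb = 10^(−3.24) = 5.75 × 10^-4
Kb = x²/(0.0046 − x) = 5.75 × 10^-4
Here C₀/Kb ≈ 8, so the small-x approximation fails. Use the quadratic:
x = (−Kb + √(Kb² + 4·Kb·C₀))/2 = 1.36 × 10^-3 M
pOH = 2.87, so pH = 14.00 − pOH = 11.13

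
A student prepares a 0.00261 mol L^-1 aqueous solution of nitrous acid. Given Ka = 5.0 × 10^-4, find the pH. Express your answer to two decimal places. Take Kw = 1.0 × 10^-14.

HNO2 ⇌ NO2- + H+
From the ICE table, Ka = x²/(0.00261 − x) = 5.0 × 10^-4.
Here C₀/Ka ≈ 5.22, so the small-x approximation fails. Use the quadratic:
x = [−0.0005 + √(0.0005² + 5.22e-06)]/2 = 9.19 × 10^-4 M
pH = −log[H+] = −log(9.19 × 10^-4) = 3.04

pH = 3.04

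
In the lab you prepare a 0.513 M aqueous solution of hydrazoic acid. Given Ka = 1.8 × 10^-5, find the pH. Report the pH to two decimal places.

HN3 ⇌ N3- + H+
Let x = [H+] at equilibrium. Ka = x²/(0.513 − x).
Neglecting x in the denominator: x = √(1.8 × 10^-5 × 0.513) = 3.04 × 10^-3 M
pH = −log[H+] = −log(3.04 × 10^-3) = 2.52

pH = 2.52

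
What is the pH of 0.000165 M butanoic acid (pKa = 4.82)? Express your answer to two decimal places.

CH3(CH2)2COOH ⇌ CH3(CH2)2COO- + H+
Ka = 10^(−4.82) = 1.51 × 10^-5
From the ICE table, Ka = x²/(0.000165 − x) = 1.51 × 10^-5.
x is not negligible relative to C₀; solve x² + 1.51e-05·x − 2.49e-09 = 0.
x = (−Ka + √(Ka² + 4·Ka·C₀))/2 = 4.29 × 10^-5 M
pH = −log(4.29 × 10^-5) = 4.37

pH = 4.37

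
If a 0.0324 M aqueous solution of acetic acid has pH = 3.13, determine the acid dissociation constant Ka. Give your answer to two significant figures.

Ka = 1.7 × 10^-5

[H+] = 10^(-3.13) = 7.41 × 10^-4 M
At equilibrium [HA] = 0.0324 − 7.41 × 10^-4 = 3.17 × 10^-2 M
Ka = [H+][A-]/[HA] = (7.41 × 10^-4)² / 3.17 × 10^-2 = 1.7 × 10^-5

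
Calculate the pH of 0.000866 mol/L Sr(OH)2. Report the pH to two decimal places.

pH = 11.24

Sr(OH)2 is a strong base (each formula unit releases 2 OH-); [OH-] = 0.00173 M.
pOH = -log(0.00173) = 2.76
pH = 14.00 - 2.76 = 11.24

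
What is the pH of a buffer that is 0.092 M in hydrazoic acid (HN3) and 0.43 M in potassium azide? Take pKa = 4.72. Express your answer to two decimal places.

pH = pKa + log([A⁻]/[HA]) = 4.72 + log(0.43/0.092)
pH = 4.72 + (+0.670) = 5.39

pH = 5.39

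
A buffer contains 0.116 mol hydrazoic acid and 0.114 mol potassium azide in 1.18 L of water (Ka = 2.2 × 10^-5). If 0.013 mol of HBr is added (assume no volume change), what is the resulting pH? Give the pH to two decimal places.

After neutralization: n(HN3) = 0.129 mol, n(N3-) = 0.101 mol.
pKa = −log(2.2 × 10^-5) = 4.658
pH = pKa + log(n_N3-/n_HN3) = 4.658 + log(0.101/0.129) = 4.658 + (-0.106)

pH = 4.55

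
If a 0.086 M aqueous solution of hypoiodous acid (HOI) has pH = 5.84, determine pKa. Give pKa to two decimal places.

pKa = 10.61

[H+] = 10^(-5.84) = 1.45 × 10^-6 M
At equilibrium [HA] = 0.086 − 1.45 × 10^-6 = 8.60 × 10^-2 M
Ka = [H+][A-]/[HA] = (1.45 × 10^-6)² / 8.60 × 10^-2 = 2.44 × 10^-11
pKa = -log(2.44 × 10^-11) = 10.61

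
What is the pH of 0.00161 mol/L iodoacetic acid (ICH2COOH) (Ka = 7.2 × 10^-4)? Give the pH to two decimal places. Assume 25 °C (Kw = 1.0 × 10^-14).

pH = 3.11

ICH2COOH ⇌ ICH2COO- + H+
Ka = x²/(0.00161 − x) = 7.2 × 10^-4
The 5% rule fails; solving x² + Ka·x − Ka·C₀ = 0 exactly:
x = (−Ka + √(Ka² + 4·Ka·C₀))/2 = 7.75 × 10^-4 M
pH = −log[H+] = −log(7.75 × 10^-4) = 3.11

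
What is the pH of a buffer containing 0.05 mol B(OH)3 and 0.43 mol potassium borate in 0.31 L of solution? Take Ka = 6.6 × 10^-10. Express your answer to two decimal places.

pH = 10.11

pKa = −log(6.6 × 10^-10) = 9.180
pH = pKa + log([A⁻]/[HA]) = 9.180 + log(0.43/0.05)
pH = 9.180 + (+0.934) = 10.11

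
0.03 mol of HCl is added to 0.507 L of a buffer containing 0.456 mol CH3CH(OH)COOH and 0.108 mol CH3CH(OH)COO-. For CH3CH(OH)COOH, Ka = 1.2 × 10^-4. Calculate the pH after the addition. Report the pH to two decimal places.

After neutralization: n(CH3CH(OH)COOH) = 0.486 mol, n(CH3CH(OH)COO-) = 0.078 mol.
pKa = −log(1.2 × 10^-4) = 3.921
Henderson–Hasselbalch with mole ratio 0.078/0.486: pH = 3.921 + (-0.795)

pH = 3.13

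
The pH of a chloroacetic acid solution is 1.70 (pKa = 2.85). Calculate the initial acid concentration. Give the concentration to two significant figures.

C₀ = 3.0 × 10^-1 M

[H+] = 10^(-1.70) = 2.00 × 10^-2 M = x
Ka = 10^(−2.85) = 1.41 × 10^-3
Ka = x²/(C₀ − x) ⇒ C₀ = x + x²/Ka
C₀ = 2.00 × 10^-2 + (2.00 × 10^-2)²/(1.41 × 10^-3) = 3.04 × 10^-1 M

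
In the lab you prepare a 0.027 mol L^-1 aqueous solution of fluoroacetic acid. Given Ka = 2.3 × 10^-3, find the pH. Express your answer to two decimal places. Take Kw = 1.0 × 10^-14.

pH = 2.17

FCH2COOH ⇌ FCH2COO- + H+
Ka = [H+]²/(0.027 − [H+]) = 2.3 × 10^-3
The 5% rule fails; solving [H+]² + Ka·[H+] − Ka·C₀ = 0 exactly:
[H+] = (−Ka + √(Ka² + 4·Ka·C₀))/2 = 6.81 × 10^-3 M
pH = −log(6.81 × 10^-3) = 2.17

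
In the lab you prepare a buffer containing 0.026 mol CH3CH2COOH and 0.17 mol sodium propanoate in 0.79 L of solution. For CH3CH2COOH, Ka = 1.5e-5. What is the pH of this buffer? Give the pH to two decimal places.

pH = 5.64

pKa = −log(1.5 × 10^-5) = 4.824
pH = pKa + log([A⁻]/[HA]) = 4.824 + log(0.17/0.026)
pH = 4.824 + (+0.815) = 5.64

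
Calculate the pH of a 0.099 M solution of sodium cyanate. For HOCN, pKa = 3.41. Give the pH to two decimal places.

pH = 8.20

OCN- is the conjugate base of the weak acid HOCN.
Ka = 10^(−3.41) = 3.89 × 10^-4
Kb = Kw/Ka = 1.0×10^-14 / 3.89 × 10^-4 = 2.57 × 10^-11
From the ICE table, Kb = [OH-]²/(0.099 − [OH-]) = 2.57 × 10^-11.
Since Kb ≪ C₀, [OH-] ≈ √(Kb·C₀) = 1.60 × 10^-6 M.
pOH = −log(1.60 × 10^-6) = 5.80; pH = 14.00 − 5.80 = 8.20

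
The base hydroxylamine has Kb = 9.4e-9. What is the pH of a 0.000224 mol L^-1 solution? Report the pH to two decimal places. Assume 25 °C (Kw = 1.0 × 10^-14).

pH = 8.16

NH2OH + H2O ⇌ NH3OH+ + OH-
Kb = [OH-]²/(0.000224 − [OH-]) = 9.4 × 10^-9
Assume [OH-] ≪ 0.000224: [OH-] ≈ √(9.4 × 10^-9 × 0.000224) = 1.45 × 10^-6 M
Check: 0.65% ionized — well under 5%, approximation valid.
pOH = −log(1.45 × 10^-6) = 5.84; pH = 14.00 − 5.84 = 8.16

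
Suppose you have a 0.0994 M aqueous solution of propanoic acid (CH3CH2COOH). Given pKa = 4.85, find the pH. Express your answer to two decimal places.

pH = 2.93

CH3CH2COOH ⇌ CH3CH2COO- + H+
Ka = 10^(−4.85) = 1.41 × 10^-5
From the ICE table, Ka = x²/(0.0994 − x) = 1.41 × 10^-5.
Since Ka ≪ C₀, x ≈ √(Ka·C₀) = 1.18 × 10^-3 M.
Check: 1.2% ionized — well under 5%, approximation valid.
pH = −log(1.18 × 10^-3) = 2.93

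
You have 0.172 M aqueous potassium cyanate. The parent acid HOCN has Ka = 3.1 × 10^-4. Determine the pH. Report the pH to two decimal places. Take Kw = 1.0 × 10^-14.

OCN- is the conjugate base of the weak acid HOCN.
Kb = Kw/Ka = 1.0×10^-14 / 3.1 × 10^-4 = 3.23 × 10^-11
Kb = [OH-]²/(0.172 − [OH-]) = 3.23 × 10^-11
Since Kb ≪ C₀, [OH-] ≈ √(Kb·C₀) = 2.36 × 10^-6 M.
pOH = −log(2.36 × 10^-6) = 5.63; pH = 14.00 − 5.63 = 8.37

pH = 8.37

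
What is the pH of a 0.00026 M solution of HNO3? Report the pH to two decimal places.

HNO3 is a strong acid and dissociates completely, so [H+] = 0.00026 M.
pH = -log(0.00026) = 3.59

pH = 3.59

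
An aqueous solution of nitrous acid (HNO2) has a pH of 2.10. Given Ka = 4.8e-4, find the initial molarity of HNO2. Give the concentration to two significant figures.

[H+] = 10^(-2.10) = 7.94 × 10^-3 M = x
Ka = x²/(C₀ − x) ⇒ C₀ = x + x²/Ka
C₀ = 7.94 × 10^-3 + (7.94 × 10^-3)²/(4.8 × 10^-4) = 1.39 × 10^-1 M

C₀ = 1.4 × 10^-1 M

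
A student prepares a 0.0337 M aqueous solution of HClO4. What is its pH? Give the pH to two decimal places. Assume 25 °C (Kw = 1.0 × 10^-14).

HClO4 is a strong acid and dissociates completely, so [H+] = 0.0337 M.
pH = -log(0.0337) = 1.47

pH = 1.47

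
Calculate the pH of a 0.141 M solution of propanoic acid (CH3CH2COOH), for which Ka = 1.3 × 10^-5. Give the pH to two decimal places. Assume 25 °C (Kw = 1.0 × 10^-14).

pH = 2.87

CH3CH2COOH ⇌ CH3CH2COO- + H+
Ka = x²/(0.141 − x) = 1.3 × 10^-5
Since Ka ≪ C₀, x ≈ √(Ka·C₀) = 1.35 × 10^-3 M.
pH = −log(1.35 × 10^-3) = 2.87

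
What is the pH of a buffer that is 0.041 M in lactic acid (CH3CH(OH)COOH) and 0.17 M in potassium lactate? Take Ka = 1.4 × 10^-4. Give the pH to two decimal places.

pKa = −log(1.4 × 10^-4) = 3.854
Using pH = pKa + log([base]/[acid]) with [base]/[acid] = 0.17/0.041:
pH = 3.854 + (+0.618) = 4.47

pH = 4.47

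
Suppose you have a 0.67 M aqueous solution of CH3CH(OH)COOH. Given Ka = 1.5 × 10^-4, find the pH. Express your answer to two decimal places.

CH3CH(OH)COOH ⇌ CH3CH(OH)COO- + H+
Ka = x²/(0.67 − x) = 1.5 × 10^-4
Assume x ≪ 0.67: x ≈ √(1.5 × 10^-4 × 0.67) = 1.00 × 10^-2 M
pH = −log(1.00 × 10^-2) = 2.00

pH = 2.00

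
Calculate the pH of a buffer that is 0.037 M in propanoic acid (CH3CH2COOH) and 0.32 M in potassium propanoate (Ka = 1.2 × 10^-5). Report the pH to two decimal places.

pKa = −log(1.2 × 10^-5) = 4.921
Henderson–Hasselbalch: pH = pKa + log([CH3CH2COO-]/[CH3CH2COOH]) = 4.921 + log(0.32/0.037)
pH = 4.921 + (+0.937) = 5.86

pH = 5.86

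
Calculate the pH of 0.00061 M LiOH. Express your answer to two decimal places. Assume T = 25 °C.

pH = 10.79

LiOH is a strong base; [OH-] = 0.00061 M.
pOH = -log(0.00061) = 3.21
pH = 14.00 - 3.21 = 10.79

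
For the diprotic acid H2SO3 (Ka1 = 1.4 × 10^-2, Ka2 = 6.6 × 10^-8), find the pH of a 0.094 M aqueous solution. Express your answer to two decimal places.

pH = 1.52

Ka1 ≫ Ka2, so treat the first dissociation as the only significant source of H+.
Ka1 = x²/(0.094 − x) = 1.4 × 10^-2
Solving the quadratic: x = (−Ka1 + √(Ka1² + 4·Ka1·C₀))/2 = 2.99 × 10^-2 M
pH = −log(2.99 × 10^-2) = 1.52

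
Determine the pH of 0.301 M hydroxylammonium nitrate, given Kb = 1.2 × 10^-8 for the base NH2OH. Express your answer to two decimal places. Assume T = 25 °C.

pH = 3.30

NH3OH+ is the conjugate acid of the weak base NH2OH.
Ka = Kw/Kb = 1.0×10^-14 / 1.2 × 10^-8 = 8.33 × 10^-7
Let x = [H+] at equilibrium. Ka = x²/(0.301 − x).
Assume x ≪ 0.301: x ≈ √(8.33 × 10^-7 × 0.301) = 5.01 × 10^-4 M
pH = −log[H+] = −log(5.01 × 10^-4) = 3.30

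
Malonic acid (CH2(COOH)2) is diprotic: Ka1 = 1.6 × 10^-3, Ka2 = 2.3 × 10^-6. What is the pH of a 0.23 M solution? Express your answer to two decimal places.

Since Ka1 ≫ Ka2, the first ionization dominates [H+].
Ka1 = x²/(0.23 − x) = 1.6 × 10^-3
Solving the quadratic: x = (−Ka1 + √(Ka1² + 4·Ka1·C₀))/2 = 1.84 × 10^-2 M
pH = −log(1.84 × 10^-2) = 1.74

pH = 1.74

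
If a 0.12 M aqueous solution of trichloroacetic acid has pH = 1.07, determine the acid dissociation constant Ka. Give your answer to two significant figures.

Ka = 2.1 × 10^-1

[H+] = 10^(-1.07) = 8.51 × 10^-2 M
At equilibrium [HA] = 0.12 − 8.51 × 10^-2 = 3.49 × 10^-2 M
Ka = [H+][A-]/[HA] = (8.51 × 10^-2)² / 3.49 × 10^-2 = 2.1 × 10^-1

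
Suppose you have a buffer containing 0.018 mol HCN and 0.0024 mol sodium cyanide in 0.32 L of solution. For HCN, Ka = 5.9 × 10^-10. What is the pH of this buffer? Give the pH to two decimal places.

pH = 8.35

pKa = −log(5.9 × 10^-10) = 9.229
pH = pKa + log([A⁻]/[HA]) = 9.229 + log(0.0024/0.018)
pH = 9.229 + (-0.875) = 8.35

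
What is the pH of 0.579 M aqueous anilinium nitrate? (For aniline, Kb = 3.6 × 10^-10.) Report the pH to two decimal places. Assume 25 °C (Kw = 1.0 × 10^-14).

pH = 2.40

C6H5NH3+ is the conjugate acid of the weak base C6H5NH2.
Ka = Kw/Kb = 1.0×10^-14 / 3.6 × 10^-10 = 2.78 × 10^-5
From the ICE table, Ka = x²/(0.579 − x) = 2.78 × 10^-5.
Neglecting x in the denominator: x = √(2.78 × 10^-5 × 0.579) = 4.01 × 10^-3 M
Check: 0.69% ionized — well under 5%, approximation valid.
pH = −log[H+] = −log(4.01 × 10^-3) = 2.40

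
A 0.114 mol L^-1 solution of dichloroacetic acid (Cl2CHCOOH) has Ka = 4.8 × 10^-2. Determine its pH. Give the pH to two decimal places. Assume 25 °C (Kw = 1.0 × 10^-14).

Cl2CHCOOH ⇌ Cl2CHCOO- + H+
Ka = [H+]²/(0.114 − [H+]) = 4.8 × 10^-2
The 5% rule fails; solving [H+]² + Ka·[H+] − Ka·C₀ = 0 exactly:
[H+] = [−0.048 + √(0.048² + 0.0219)]/2 = 5.38 × 10^-2 M
pH = −log[H+] = −log(5.38 × 10^-2) = 1.27

pH = 1.27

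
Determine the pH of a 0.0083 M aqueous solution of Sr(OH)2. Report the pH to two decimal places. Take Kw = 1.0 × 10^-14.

Sr(OH)2 is a strong base (each formula unit releases 2 OH-); [OH-] = 0.0166 M.
pOH = -log(0.0166) = 1.78
pH = 14.00 - 1.78 = 12.22

pH = 12.22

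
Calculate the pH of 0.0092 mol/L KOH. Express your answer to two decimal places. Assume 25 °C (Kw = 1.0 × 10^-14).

KOH is a strong base; [OH-] = 0.0092 M.
pOH = -log(0.0092) = 2.04
pH = 14.00 - 2.04 = 11.96

pH = 11.96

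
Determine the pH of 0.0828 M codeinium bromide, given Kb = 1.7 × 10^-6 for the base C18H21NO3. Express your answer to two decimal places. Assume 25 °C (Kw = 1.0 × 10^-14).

C18H22NO3+ is the conjugate acid of the weak base C18H21NO3.
Ka = Kw/Kb = 1.0×10^-14 / 1.7 × 10^-6 = 5.88 × 10^-9
From the ICE table, Ka = [H+]²/(0.0828 − [H+]) = 5.88 × 10^-9.
Neglecting [H+] in the denominator: [H+] = √(5.88 × 10^-9 × 0.0828) = 2.21 × 10^-5 M
([H+]/C₀ = 0.027% < 5%, so the approximation holds.)
pH = −log[H+] = −log(2.21 × 10^-5) = 4.66

pH = 4.66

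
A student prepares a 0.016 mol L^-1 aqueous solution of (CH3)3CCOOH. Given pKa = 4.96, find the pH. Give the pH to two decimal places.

(CH3)3CCOOH ⇌ (CH3)3CCOO- + H+
Ka = 10^(−4.96) = 1.10 × 10^-5
From the ICE table, Ka = x²/(0.016 − x) = 1.10 × 10^-5.
Assume x ≪ 0.016: x ≈ √(1.10 × 10^-5 × 0.016) = 4.20 × 10^-4 M
Check: 2.6% ionized — well under 5%, approximation valid.
pH = −log(4.20 × 10^-4) = 3.38

pH = 3.38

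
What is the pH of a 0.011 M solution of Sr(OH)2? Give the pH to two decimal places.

pH = 12.34

Sr(OH)2 is a strong base (each formula unit releases 2 OH-); [OH-] = 0.022 M.
pOH = -log(0.022) = 1.66
pH = 14.00 - 1.66 = 12.34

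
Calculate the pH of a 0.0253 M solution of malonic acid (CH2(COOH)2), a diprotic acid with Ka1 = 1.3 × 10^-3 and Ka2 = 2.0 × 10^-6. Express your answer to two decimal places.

pH = 2.29

Since Ka1 ≫ Ka2, the first ionization dominates [H+].
Ka1 = x²/(0.0253 − x) = 1.3 × 10^-3
Solving the quadratic: x = (−Ka1 + √(Ka1² + 4·Ka1·C₀))/2 = 5.12 × 10^-3 M
pH = −log(5.12 × 10^-3) = 2.29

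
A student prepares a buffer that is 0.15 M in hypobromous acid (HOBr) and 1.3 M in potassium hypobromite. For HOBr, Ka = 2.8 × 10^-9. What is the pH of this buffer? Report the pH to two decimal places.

pKa = −log(2.8 × 10^-9) = 8.553
Henderson–Hasselbalch: pH = pKa + log([OBr-]/[HOBr]) = 8.553 + log(1.3/0.15)
pH = 8.553 + (+0.938) = 9.49

pH = 9.49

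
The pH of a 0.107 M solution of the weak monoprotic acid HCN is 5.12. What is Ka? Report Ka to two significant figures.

Ka = 5.4 × 10^-10

[H+] = 10^(-5.12) = 7.59 × 10^-6 M
At equilibrium [HA] = 0.107 − 7.59 × 10^-6 = 1.07 × 10^-1 M
Ka = [H+][A-]/[HA] = (7.59 × 10^-6)² / 1.07 × 10^-1 = 5.4 × 10^-10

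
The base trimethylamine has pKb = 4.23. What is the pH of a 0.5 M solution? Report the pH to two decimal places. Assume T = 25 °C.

(CH3)3N + H2O ⇌ (CH3)3NH+ + OH-
Kb = 10^(−4.23) = 5.89 × 10^-5
Let x = [OH-] at equilibrium. Kb = x²/(0.5 − x).
Neglecting x in the denominator: x = √(5.89 × 10^-5 × 0.5) = 5.43 × 10^-3 M
pOH = 2.27, so pH = 14.00 − pOH = 11.73

pH = 11.73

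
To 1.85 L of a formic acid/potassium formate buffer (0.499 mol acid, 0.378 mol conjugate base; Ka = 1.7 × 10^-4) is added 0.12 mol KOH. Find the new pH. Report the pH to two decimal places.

pH = 3.89

OH- converts HCOOH to HCOO-: HCOOH → 0.379 mol, HCOO- → 0.498 mol.
pKa = −log(1.7 × 10^-4) = 3.770
pH = pKa + log(n_HCOO-/n_HCOOH) = 3.770 + log(0.498/0.379) = 3.770 + (+0.119)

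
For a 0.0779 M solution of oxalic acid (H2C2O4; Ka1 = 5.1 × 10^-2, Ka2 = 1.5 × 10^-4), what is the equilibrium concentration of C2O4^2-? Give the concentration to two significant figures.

First ionization gives [H+] ≈ [HC2O4-] = 4.25 × 10^-2 M.
Second step: Ka2 = [H+][C2O4^2-]/[HC2O4-] ≈ [C2O4^2-] (since [H+] ≈ [HC2O4-]).
So [C2O4^2-] ≈ Ka2.

1.5 × 10^-4 M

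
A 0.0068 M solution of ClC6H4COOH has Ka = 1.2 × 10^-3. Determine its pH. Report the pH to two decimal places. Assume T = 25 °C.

pH = 2.63

ClC6H4COOH ⇌ ClC6H4COO- + H+
Let x = [H+] at equilibrium. Ka = x²/(0.0068 − x).
The 5% rule fails; solving x² + Ka·x − Ka·C₀ = 0 exactly:
x = (−Ka + √(Ka² + 4·Ka·C₀))/2 = 2.32 × 10^-3 M
pH = −log(2.32 × 10^-3) = 2.63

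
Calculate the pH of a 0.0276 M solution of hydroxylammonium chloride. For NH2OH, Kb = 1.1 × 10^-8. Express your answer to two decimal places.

NH3OH+ is the conjugate acid of the weak base NH2OH.
Ka = Kw/Kb = 1.0×10^-14 / 1.1 × 10^-8 = 9.09 × 10^-7
Let x = [H+] at equilibrium. Ka = x²/(0.0276 − x).
Assume x ≪ 0.0276: x ≈ √(9.09 × 10^-7 × 0.0276) = 1.58 × 10^-4 M
pH = −log[H+] = −log(1.58 × 10^-4) = 3.80

pH = 3.80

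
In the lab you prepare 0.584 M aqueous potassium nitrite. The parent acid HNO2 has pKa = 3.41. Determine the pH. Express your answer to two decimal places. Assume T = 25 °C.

pH = 8.59

NO2- is the conjugate base of the weak acid HNO2.
Ka = 10^(−3.41) = 3.89 × 10^-4
Kb = Kw/Ka = 1.0×10^-14 / 3.89 × 10^-4 = 2.57 × 10^-11
Kb = x²/(0.584 − x) = 2.57 × 10^-11
Since Kb ≪ C₀, x ≈ √(Kb·C₀) = 3.87 × 10^-6 M.
pOH = −log(3.87 × 10^-6) = 5.41; pH = 14.00 − 5.41 = 8.59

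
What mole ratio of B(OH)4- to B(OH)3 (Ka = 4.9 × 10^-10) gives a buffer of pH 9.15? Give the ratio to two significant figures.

pKa = -log(4.9 × 10^-10) = 9.310
pH = pKa + log(r) ⇒ log(r) = 9.15 − 9.310 = -0.160
r = [B(OH)4-]/[B(OH)3] = 10^(-0.160) = 0.692

ratio = 0.69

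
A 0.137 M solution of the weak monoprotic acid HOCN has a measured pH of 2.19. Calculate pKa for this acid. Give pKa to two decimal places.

[H+] = 10^(-2.19) = 6.46 × 10^-3 M
At equilibrium [HA] = 0.137 − 6.46 × 10^-3 = 1.31 × 10^-1 M
Ka = [H+][A-]/[HA] = (6.46 × 10^-3)² / 1.31 × 10^-1 = 3.19 × 10^-4
pKa = -log(3.19 × 10^-4) = 3.50

pKa = 3.50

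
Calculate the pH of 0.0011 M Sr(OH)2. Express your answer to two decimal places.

pH = 11.34

Sr(OH)2 is a strong base (each formula unit releases 2 OH-); [OH-] = 0.0022 M.
pOH = -log(0.0022) = 2.66
pH = 14.00 - 2.66 = 11.34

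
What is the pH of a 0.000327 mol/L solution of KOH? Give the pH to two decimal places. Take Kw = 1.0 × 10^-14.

KOH is a strong base; [OH-] = 0.000327 M.
pOH = -log(0.000327) = 3.49
pH = 14.00 - 3.49 = 10.51

pH = 10.51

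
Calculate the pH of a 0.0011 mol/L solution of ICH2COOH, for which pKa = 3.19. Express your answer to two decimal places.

pH = 3.24

ICH2COOH ⇌ ICH2COO- + H+
Ka = 10^(−3.19) = 6.46 × 10^-4
Ka = [H+]²/(0.0011 − [H+]) = 6.46 × 10^-4
The 5% rule fails; solving [H+]² + Ka·[H+] − Ka·C₀ = 0 exactly:
[H+] = (−Ka + √(Ka² + 4·Ka·C₀))/2 = 5.80 × 10^-4 M
pH = −log[H+] = −log(5.80 × 10^-4) = 3.24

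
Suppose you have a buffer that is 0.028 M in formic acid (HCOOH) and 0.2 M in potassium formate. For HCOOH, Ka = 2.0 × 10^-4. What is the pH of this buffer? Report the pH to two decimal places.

pH = 4.55

pKa = −log(2.0 × 10^-4) = 3.699
pH = pKa + log([A⁻]/[HA]) = 3.699 + log(0.2/0.028)
pH = 3.699 + (+0.854) = 4.55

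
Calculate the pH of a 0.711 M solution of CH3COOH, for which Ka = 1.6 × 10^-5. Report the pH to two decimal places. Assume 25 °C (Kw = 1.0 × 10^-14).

pH = 2.47

CH3COOH ⇌ CH3COO- + H+
Ka = [H+]²/(0.711 − [H+]) = 1.6 × 10^-5
Since Ka ≪ C₀, [H+] ≈ √(Ka·C₀) = 3.37 × 10^-3 M.
([H+]/C₀ = 0.47% < 5%, so the approximation holds.)
pH = −log(3.37 × 10^-3) = 2.47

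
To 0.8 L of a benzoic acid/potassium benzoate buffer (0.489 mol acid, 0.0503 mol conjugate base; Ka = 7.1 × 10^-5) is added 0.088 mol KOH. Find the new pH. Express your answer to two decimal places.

After neutralization: n(C6H5COOH) = 0.401 mol, n(C6H5COO-) = 0.138 mol.
pKa = −log(7.1 × 10^-5) = 4.149
pH = pKa + log(n_C6H5COO-/n_C6H5COOH) = 4.149 + log(0.138/0.401) = 4.149 + (-0.463)

pH = 3.69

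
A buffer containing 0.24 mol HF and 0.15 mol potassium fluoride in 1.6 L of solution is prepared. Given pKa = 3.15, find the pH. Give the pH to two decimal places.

Using pH = pKa + log([base]/[acid]) with [base]/[acid] = 0.15/0.24:
pH = 3.15 + (-0.204) = 2.95

pH = 2.95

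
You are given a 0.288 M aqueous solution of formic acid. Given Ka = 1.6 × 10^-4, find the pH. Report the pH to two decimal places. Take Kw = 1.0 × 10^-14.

pH = 2.17

HCOOH ⇌ HCOO- + H+
Ka = [H+]²/(0.288 − [H+]) = 1.6 × 10^-4
Since Ka ≪ C₀, [H+] ≈ √(Ka·C₀) = 6.79 × 10^-3 M.
Check: 2.4% ionized — well under 5%, approximation valid.
pH = −log(6.79 × 10^-3) = 2.17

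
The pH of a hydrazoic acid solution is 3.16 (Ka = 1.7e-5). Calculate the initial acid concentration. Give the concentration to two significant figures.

[H+] = 10^(-3.16) = 6.92 × 10^-4 M = x
Ka = x²/(C₀ − x) ⇒ C₀ = x + x²/Ka
C₀ = 6.92 × 10^-4 + (6.92 × 10^-4)²/(1.7 × 10^-5) = 2.89 × 10^-2 M

C₀ = 2.9 × 10^-2 M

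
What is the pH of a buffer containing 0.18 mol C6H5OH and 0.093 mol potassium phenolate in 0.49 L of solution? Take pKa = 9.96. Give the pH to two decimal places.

pH = 9.67

pH = pKa + log([A⁻]/[HA]) = 9.96 + log(0.093/0.18)
pH = 9.96 + (-0.287) = 9.67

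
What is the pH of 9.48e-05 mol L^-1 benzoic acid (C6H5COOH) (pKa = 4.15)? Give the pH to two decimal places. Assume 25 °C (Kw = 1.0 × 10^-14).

C6H5COOH ⇌ C6H5COO- + H+
Ka = 10^(−4.15) = 7.08 × 10^-5
Let x = [H+] at equilibrium. Ka = x²/(9.48e-05 − x).
The 5% rule fails; solving x² + Ka·x − Ka·C₀ = 0 exactly:
x = (−Ka + √(Ka² + 4·Ka·C₀))/2 = 5.38 × 10^-5 M
pH = −log[H+] = −log(5.38 × 10^-5) = 4.27

pH = 4.27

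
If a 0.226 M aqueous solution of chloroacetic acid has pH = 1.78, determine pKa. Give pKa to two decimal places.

pKa = 2.88

[H+] = 10^(-1.78) = 1.66 × 10^-2 M
At equilibrium [HA] = 0.226 − 1.66 × 10^-2 = 2.09 × 10^-1 M
Ka = [H+][A-]/[HA] = (1.66 × 10^-2)² / 2.09 × 10^-1 = 1.32 × 10^-3
pKa = -log(1.32 × 10^-3) = 2.88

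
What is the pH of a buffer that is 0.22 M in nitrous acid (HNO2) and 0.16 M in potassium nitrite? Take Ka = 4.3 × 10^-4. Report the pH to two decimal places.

pH = 3.23

pKa = −log(4.3 × 10^-4) = 3.367
Henderson–Hasselbalch: pH = pKa + log([NO2-]/[HNO2]) = 3.367 + log(0.16/0.22)
pH = 3.367 + (-0.138) = 3.23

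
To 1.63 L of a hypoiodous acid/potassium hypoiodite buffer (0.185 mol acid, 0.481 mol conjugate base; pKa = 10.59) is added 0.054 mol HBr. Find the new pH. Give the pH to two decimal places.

After neutralization: n(HOI) = 0.239 mol, n(OI-) = 0.427 mol.
pH = pKa + log(n_OI-/n_HOI) = 10.59 + log(0.427/0.239) = 10.59 + (+0.252)

pH = 10.84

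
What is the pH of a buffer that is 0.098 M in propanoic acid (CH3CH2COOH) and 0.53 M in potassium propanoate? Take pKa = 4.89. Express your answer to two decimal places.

Henderson–Hasselbalch: pH = pKa + log([CH3CH2COO-]/[CH3CH2COOH]) = 4.89 + log(0.53/0.098)
pH = 4.89 + (+0.733) = 5.62

pH = 5.62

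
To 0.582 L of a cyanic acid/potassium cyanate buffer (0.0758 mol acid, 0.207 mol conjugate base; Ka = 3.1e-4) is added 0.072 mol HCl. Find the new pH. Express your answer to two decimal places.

pH = 3.47

After neutralization: n(HOCN) = 0.148 mol, n(OCN-) = 0.135 mol.
pKa = −log(3.1 × 10^-4) = 3.509
pH = pKa + log(n_OCN-/n_HOCN) = 3.509 + log(0.135/0.148) = 3.509 + (-0.040)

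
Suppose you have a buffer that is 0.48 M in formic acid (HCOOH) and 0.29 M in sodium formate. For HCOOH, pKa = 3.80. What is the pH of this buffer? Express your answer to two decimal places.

pH = 3.58

pH = pKa + log([A⁻]/[HA]) = 3.80 + log(0.29/0.48)
pH = 3.80 + (-0.219) = 3.58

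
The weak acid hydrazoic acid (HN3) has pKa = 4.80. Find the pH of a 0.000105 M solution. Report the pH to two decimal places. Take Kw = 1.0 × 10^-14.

HN3 ⇌ N3- + H+
Ka = 10^(−4.80) = 1.58 × 10^-5
Ka = [H+]²/(0.000105 − [H+]) = 1.58 × 10^-5
Here C₀/Ka ≈ 6.65, so the small-[H+] approximation fails. Use the quadratic:
[H+] = [−1.58e-05 + √(1.58e-05² + 6.64e-09)]/2 = 3.36 × 10^-5 M
pH = −log(3.36 × 10^-5) = 4.47

pH = 4.47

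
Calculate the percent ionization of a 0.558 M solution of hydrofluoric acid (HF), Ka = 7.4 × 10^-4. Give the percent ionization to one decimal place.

3.6%

HF ⇌ F- + H+; let x = [H+] at equilibrium.
x ≈ √(Ka·C₀) = √(7.4 × 10^-4 × 0.558) = 2.03 × 10^-2 M
Fraction ionized = 2.03 × 10^-2 / 0.558 = 0.0364 → 3.6%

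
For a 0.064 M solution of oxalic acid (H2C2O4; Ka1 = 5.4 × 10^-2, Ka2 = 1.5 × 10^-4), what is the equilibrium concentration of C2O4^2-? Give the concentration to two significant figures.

First ionization gives [H+] ≈ [HC2O4-] = 3.77 × 10^-2 M.
Second step: Ka2 = [H+][C2O4^2-]/[HC2O4-] ≈ [C2O4^2-] (since [H+] ≈ [HC2O4-]).
So [C2O4^2-] ≈ Ka2.

1.5 × 10^-4 M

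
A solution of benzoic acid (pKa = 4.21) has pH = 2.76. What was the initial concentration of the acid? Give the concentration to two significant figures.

[H+] = 10^(-2.76) = 1.74 × 10^-3 M = x
Ka = 10^(−4.21) = 6.17 × 10^-5
Ka = x²/(C₀ − x) ⇒ C₀ = x + x²/Ka
C₀ = 1.74 × 10^-3 + (1.74 × 10^-3)²/(6.17 × 10^-5) = 5.08 × 10^-2 M

C₀ = 5.1 × 10^-2 M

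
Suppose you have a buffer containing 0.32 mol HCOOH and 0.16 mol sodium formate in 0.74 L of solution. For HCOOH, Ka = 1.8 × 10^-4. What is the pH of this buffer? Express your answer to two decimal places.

pH = 3.44

pKa = −log(1.8 × 10^-4) = 3.745
Using pH = pKa + log([base]/[acid]) with [base]/[acid] = 0.16/0.32:
pH = 3.745 + (-0.301) = 3.44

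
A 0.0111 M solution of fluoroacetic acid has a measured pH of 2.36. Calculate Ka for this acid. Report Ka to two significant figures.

Ka = 2.8 × 10^-3

[H+] = 10^(-2.36) = 4.37 × 10^-3 M
At equilibrium [HA] = 0.0111 − 4.37 × 10^-3 = 6.73 × 10^-3 M
Ka = [H+][A-]/[HA] = (4.37 × 10^-3)² / 6.73 × 10^-3 = 2.8 × 10^-3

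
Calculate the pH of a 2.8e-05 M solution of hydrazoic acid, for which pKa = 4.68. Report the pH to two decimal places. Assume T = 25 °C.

HN3 ⇌ N3- + H+
Ka = 10^(−4.68) = 2.09 × 10^-5
From the ICE table, Ka = [H+]²/(2.8e-05 − [H+]) = 2.09 × 10^-5.
Here C₀/Ka ≈ 1.34, so the small-[H+] approximation fails. Use the quadratic:
[H+] = (−Ka + √(Ka² + 4·Ka·C₀))/2 = 1.59 × 10^-5 M
pH = −log(1.59 × 10^-5) = 4.80

pH = 4.80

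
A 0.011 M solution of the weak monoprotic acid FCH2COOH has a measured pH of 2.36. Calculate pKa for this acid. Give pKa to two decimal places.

pKa = 2.54

[H+] = 10^(-2.36) = 4.37 × 10^-3 M
At equilibrium [HA] = 0.011 − 4.37 × 10^-3 = 6.63 × 10^-3 M
Ka = [H+][A-]/[HA] = (4.37 × 10^-3)² / 6.63 × 10^-3 = 2.88 × 10^-3
pKa = -log(2.88 × 10^-3) = 2.54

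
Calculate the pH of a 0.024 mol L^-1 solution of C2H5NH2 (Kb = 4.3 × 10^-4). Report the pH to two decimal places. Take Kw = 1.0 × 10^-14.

C2H5NH2 + H2O ⇌ C2H5NH3+ + OH-
Kb = [OH-]²/(0.024 − [OH-]) = 4.3 × 10^-4
The 5% rule fails; solving [OH-]² + Kb·[OH-] − Kb·C₀ = 0 exactly:
[OH-] = (−Kb + √(Kb² + 4·Kb·C₀))/2 = 3.00 × 10^-3 M
pOH = 2.52, so pH = 14.00 − pOH = 11.48

pH = 11.48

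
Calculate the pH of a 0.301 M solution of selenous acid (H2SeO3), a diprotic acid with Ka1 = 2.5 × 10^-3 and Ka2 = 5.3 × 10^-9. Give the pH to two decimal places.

Ka1 ≫ Ka2, so treat the first dissociation as the only significant source of H+.
Ka1 = x²/(0.301 − x) = 2.5 × 10^-3
Solving the quadratic: x = (−Ka1 + √(Ka1² + 4·Ka1·C₀))/2 = 2.62 × 10^-2 M
pH = −log(2.62 × 10^-2) = 1.58

pH = 1.58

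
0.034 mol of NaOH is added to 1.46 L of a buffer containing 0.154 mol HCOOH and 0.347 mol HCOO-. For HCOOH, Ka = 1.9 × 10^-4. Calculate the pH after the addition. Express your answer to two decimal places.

After neutralization: n(HCOOH) = 0.12 mol, n(HCOO-) = 0.381 mol.
pKa = −log(1.9 × 10^-4) = 3.721
Henderson–Hasselbalch with mole ratio 0.381/0.12: pH = 3.721 + (+0.502)

pH = 4.22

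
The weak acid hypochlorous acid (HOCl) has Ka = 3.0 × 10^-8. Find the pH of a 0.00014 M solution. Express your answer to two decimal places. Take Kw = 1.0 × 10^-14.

HOCl ⇌ OCl- + H+
Ka = [H+]²/(0.00014 − [H+]) = 3.0 × 10^-8
Neglecting [H+] in the denominator: [H+] = √(3.0 × 10^-8 × 0.00014) = 2.05 × 10^-6 M
([H+]/C₀ = 1.5% < 5%, so the approximation holds.)
pH = −log(2.05 × 10^-6) = 5.69

pH = 5.69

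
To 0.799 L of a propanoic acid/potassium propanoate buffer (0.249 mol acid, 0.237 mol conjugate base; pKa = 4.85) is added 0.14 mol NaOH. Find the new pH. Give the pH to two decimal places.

OH- converts CH3CH2COOH to CH3CH2COO-: CH3CH2COOH → 0.109 mol, CH3CH2COO- → 0.377 mol.
pH = pKa + log([A⁻]/[HA]) = 4.85 + log(0.377/0.109) = 4.85 +0.539

pH = 5.39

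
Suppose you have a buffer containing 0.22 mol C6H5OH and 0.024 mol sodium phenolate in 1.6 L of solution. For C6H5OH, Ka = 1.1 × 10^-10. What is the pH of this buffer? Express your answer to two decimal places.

pH = 9.00

pKa = −log(1.1 × 10^-10) = 9.959
pH = pKa + log([A⁻]/[HA]) = 9.959 + log(0.024/0.22)
pH = 9.959 + (-0.962) = 9.00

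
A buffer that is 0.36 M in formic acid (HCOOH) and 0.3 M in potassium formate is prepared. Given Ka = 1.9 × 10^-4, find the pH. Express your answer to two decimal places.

pKa = −log(1.9 × 10^-4) = 3.721
Henderson–Hasselbalch: pH = pKa + log([HCOO-]/[HCOOH]) = 3.721 + log(0.3/0.36)
pH = 3.721 + (-0.079) = 3.64

pH = 3.64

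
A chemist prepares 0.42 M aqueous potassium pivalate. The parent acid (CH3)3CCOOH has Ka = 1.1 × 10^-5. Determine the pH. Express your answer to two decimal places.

pH = 9.29

(CH3)3CCOO- is the conjugate base of the weak acid (CH3)3CCOOH.
Kb = Kw/Ka = 1.0×10^-14 / 1.1 × 10^-5 = 9.09 × 10^-10
Kb = [OH-]²/(0.42 − [OH-]) = 9.09 × 10^-10
Since Kb ≪ C₀, [OH-] ≈ √(Kb·C₀) = 1.95 × 10^-5 M.
([OH-]/C₀ = 0.0047% < 5%, so the approximation holds.)
pOH = 4.71, so pH = 14.00 − pOH = 9.29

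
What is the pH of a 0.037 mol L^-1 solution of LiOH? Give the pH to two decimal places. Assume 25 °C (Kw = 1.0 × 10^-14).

pH = 12.57

LiOH is a strong base; [OH-] = 0.037 M.
pOH = -log(0.037) = 1.43
pH = 14.00 - 1.43 = 12.57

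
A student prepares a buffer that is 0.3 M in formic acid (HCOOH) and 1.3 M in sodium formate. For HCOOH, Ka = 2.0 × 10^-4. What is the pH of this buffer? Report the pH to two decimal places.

pH = 4.34

pKa = −log(2.0 × 10^-4) = 3.699
Using pH = pKa + log([base]/[acid]) with [base]/[acid] = 1.3/0.3:
pH = 3.699 + (+0.637) = 4.34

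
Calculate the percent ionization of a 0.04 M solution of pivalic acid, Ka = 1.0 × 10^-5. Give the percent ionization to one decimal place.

(CH3)3CCOOH ⇌ (CH3)3CCOO- + H+; let x = [H+] at equilibrium.
x ≈ √(Ka·C₀) = √(1.0 × 10^-5 × 0.04) = 6.32 × 10^-4 M
Fraction ionized = 6.32 × 10^-4 / 0.04 = 0.0158 → 1.6%

1.6%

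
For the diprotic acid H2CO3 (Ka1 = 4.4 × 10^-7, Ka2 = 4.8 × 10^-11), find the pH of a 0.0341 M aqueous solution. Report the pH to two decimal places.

Ka1 ≫ Ka2, so treat the first dissociation as the only significant source of H+.
Ka1 = x²/(0.0341 − x) = 4.4 × 10^-7
x ≈ √(4.4 × 10^-7 × 0.0341) = 1.22 × 10^-4 M
pH = −log(1.22 × 10^-4) = 3.91

pH = 3.91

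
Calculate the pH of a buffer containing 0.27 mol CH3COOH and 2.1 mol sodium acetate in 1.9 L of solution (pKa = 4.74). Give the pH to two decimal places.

Using pH = pKa + log([base]/[acid]) with [base]/[acid] = 2.1/0.27:
pH = 4.74 + (+0.891) = 5.63

pH = 5.63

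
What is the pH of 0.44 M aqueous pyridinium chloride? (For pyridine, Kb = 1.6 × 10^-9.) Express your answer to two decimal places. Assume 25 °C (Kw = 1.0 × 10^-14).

pH = 2.78

C5H5NH+ is the conjugate acid of the weak base C5H5N.
Ka = Kw/Kb = 1.0×10^-14 / 1.6 × 10^-9 = 6.25 × 10^-6
Ka = [H+]²/(0.44 − [H+]) = 6.25 × 10^-6
Since Ka ≪ C₀, [H+] ≈ √(Ka·C₀) = 1.66 × 10^-3 M.
Check: 0.38% ionized — well under 5%, approximation valid.
pH = −log(1.66 × 10^-3) = 2.78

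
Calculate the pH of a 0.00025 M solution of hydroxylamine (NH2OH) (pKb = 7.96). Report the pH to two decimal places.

pH = 8.22

NH2OH + H2O ⇌ NH3OH+ + OH-
Kb = 10^(−7.96) = 1.10 × 10^-8
Kb = [OH-]²/(0.00025 − [OH-]) = 1.10 × 10^-8
Neglecting [OH-] in the denominator: [OH-] = √(1.10 × 10^-8 × 0.00025) = 1.66 × 10^-6 M
Check: 0.66% ionized — well under 5%, approximation valid.
pOH = 5.78, so pH = 14.00 − pOH = 8.22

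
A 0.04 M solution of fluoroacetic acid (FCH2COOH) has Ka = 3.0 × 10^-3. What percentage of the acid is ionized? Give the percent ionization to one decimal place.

23.9%

FCH2COOH ⇌ FCH2COO- + H+; let x = [H+] at equilibrium.
Solve x² + 0.003x − 0.00012 = 0 → x = 9.56 × 10^-3 M
Fraction ionized = 9.56 × 10^-3 / 0.04 = 0.2390 → 23.9%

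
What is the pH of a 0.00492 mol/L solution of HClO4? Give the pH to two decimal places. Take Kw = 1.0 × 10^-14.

pH = 2.31

HClO4 is a strong acid and dissociates completely, so [H+] = 0.00492 M.
pH = -log(0.00492) = 2.31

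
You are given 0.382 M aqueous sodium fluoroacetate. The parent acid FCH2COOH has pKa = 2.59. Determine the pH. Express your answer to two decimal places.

pH = 8.09

FCH2COO- is the conjugate base of the weak acid FCH2COOH.
Ka = 10^(−2.59) = 2.57 × 10^-3
Kb = Kw/Ka = 1.0×10^-14 / 2.57 × 10^-3 = 3.89 × 10^-12
Kb = x²/(0.382 − x) = 3.89 × 10^-12
Since Kb ≪ C₀, x ≈ √(Kb·C₀) = 1.22 × 10^-6 M.
Check: 0.00032% ionized — well under 5%, approximation valid.
pOH = 5.91, so pH = 14.00 − pOH = 8.09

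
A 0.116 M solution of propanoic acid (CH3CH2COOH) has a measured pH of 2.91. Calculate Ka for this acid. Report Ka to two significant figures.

[H+] = 10^(-2.91) = 1.23 × 10^-3 M
At equilibrium [HA] = 0.116 − 1.23 × 10^-3 = 1.15 × 10^-1 M
Ka = [H+][A-]/[HA] = (1.23 × 10^-3)² / 1.15 × 10^-1 = 1.3 × 10^-5

Ka = 1.3 × 10^-5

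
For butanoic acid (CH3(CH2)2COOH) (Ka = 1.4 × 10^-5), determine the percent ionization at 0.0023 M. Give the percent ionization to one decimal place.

7.5%

CH3(CH2)2COOH ⇌ CH3(CH2)2COO- + H+; let x = [H+] at equilibrium.
Ka = x²/(C₀ − x); solving the quadratic gives x = 1.73 × 10^-4 M.
% ionization = x/C₀ × 100% = 1.73 × 10^-4/0.0023 × 100% = 7.5%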